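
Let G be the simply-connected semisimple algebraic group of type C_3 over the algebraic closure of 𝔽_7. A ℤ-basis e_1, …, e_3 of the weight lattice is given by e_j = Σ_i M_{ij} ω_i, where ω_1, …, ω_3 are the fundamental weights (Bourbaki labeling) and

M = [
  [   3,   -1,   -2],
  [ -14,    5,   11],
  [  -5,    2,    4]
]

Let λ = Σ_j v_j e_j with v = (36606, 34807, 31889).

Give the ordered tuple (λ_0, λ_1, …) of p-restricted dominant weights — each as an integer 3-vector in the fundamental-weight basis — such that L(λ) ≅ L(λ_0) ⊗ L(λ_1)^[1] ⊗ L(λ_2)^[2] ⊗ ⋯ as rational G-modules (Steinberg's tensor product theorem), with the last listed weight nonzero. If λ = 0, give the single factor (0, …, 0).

((5, 3, 0), (1, 4, 4), (5, 6, 1), (4, 0, 6), (4, 5, 5))

Change of basis e → ω: c = M·v where v = (36606, 34807, 31889):
  c_1 = 3*36606 + -1*34807 + -2*31889 = 11233
  c_2 = -14*36606 + 5*34807 + 11*31889 = 12330
  c_3 = -5*36606 + 2*34807 + 4*31889 = 14140
Base-7 expansion of each c_i:
  c_1 = 11233 = 5·7^0 + 1·7^1 + 5·7^2 + 4·7^3 + 4·7^4
  c_2 = 12330 = 3·7^0 + 4·7^1 + 6·7^2 + 0·7^3 + 5·7^4
  c_3 = 14140 = 0·7^0 + 4·7^1 + 1·7^2 + 6·7^3 + 5·7^4
Factor λ_0 = (5, 3, 0)
Factor λ_1 = (1, 4, 4)
Factor λ_2 = (5, 6, 1)
Factor λ_3 = (4, 0, 6)
Factor λ_4 = (4, 5, 5)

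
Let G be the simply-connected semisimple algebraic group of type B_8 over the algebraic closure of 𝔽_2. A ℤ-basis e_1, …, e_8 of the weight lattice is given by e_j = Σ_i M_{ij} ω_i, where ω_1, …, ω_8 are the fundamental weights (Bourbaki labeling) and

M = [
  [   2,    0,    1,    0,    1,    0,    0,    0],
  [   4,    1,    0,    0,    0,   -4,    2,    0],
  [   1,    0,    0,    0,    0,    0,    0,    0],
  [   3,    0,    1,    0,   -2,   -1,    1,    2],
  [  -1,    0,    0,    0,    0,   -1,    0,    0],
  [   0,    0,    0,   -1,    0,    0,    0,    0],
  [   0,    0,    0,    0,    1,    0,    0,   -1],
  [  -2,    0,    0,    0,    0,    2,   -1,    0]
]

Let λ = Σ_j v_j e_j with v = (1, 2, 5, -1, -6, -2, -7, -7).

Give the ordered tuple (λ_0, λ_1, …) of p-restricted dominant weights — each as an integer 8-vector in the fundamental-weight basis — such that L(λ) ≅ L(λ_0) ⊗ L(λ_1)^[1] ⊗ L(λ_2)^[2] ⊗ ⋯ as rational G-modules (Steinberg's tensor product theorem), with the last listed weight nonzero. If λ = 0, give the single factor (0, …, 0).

((1, 0, 1, 1, 1, 1, 1, 1),)

Compute c_i = Σ_j M_{ij} v_j with v = (1, 2, 5, -1, -6, -2, -7, -7):
  c_1 = 2·1 + 0·2 + 1·5 + (0)·(-1) + (1)·(-6) + (0)·(-2) + (0)·(-7) + (0)·(-7) = 1
  c_2 = 4·1 + 1·2 + 0·5 + (0)·(-1) + (0)·(-6) + (-4)·(-2) + (2)·(-7) + (0)·(-7) = 0
  c_3 = 1·1 + 0·2 + 0·5 + (0)·(-1) + (0)·(-6) + (0)·(-2) + (0)·(-7) + (0)·(-7) = 1
  c_4 = 3·1 + 0·2 + 1·5 + (0)·(-1) + (-2)·(-6) + (-1)·(-2) + (1)·(-7) + (2)·(-7) = 1
  c_5 = (-1)·(1) + 0·2 + 0·5 + (0)·(-1) + (0)·(-6) + (-1)·(-2) + (0)·(-7) + (0)·(-7) = 1
  c_6 = 0·1 + 0·2 + 0·5 + (-1)·(-1) + (0)·(-6) + (0)·(-2) + (0)·(-7) + (0)·(-7) = 1
  c_7 = 0·1 + 0·2 + 0·5 + (0)·(-1) + (1)·(-6) + (0)·(-2) + (0)·(-7) + (-1)·(-7) = 1
  c_8 = (-2)·(1) + 0·2 + 0·5 + (0)·(-1) + (0)·(-6) + (2)·(-2) + (-1)·(-7) + (0)·(-7) = 1
p = 2; digits c_i = Σ_j d_{ij}·2^j, 0 ≤ d_{ij} < 2:
  c_1 = 1 = 1·2^0
  c_2 = 0
  c_3 = 1 = 1·2^0
  c_4 = 1 = 1·2^0
  c_5 = 1 = 1·2^0
  c_6 = 1 = 1·2^0
  c_7 = 1 = 1·2^0
  c_8 = 1 = 1·2^0
p-restricted factor λ_0 = (1, 0, 1, 1, 1, 1, 1, 1)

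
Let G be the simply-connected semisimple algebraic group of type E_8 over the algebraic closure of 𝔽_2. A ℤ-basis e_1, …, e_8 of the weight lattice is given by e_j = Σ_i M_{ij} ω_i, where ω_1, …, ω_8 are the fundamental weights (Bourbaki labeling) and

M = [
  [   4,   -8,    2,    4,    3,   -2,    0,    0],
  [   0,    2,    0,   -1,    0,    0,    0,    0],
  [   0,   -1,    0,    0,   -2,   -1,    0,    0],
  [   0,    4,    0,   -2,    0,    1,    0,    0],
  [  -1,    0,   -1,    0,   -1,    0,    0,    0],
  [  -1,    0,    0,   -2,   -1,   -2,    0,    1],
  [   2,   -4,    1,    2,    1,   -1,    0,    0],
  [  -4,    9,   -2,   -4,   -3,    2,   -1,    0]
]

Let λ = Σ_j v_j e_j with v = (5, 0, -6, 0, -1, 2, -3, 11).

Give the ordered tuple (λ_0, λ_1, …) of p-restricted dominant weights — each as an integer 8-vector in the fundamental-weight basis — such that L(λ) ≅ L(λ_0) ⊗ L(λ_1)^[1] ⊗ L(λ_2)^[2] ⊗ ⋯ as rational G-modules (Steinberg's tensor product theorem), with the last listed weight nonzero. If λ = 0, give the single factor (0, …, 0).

Compute c_i = Σ_j M_{ij} v_j with v = (5, 0, -6, 0, -1, 2, -3, 11):
  c_1 = 4*5 + -8*0 + 2*-6 + 4*0 + 3*-1 + -2*2 + 0*-3 + 0*11 = 1
  c_2 = 0*5 + 2*0 + 0*-6 + -1*0 + 0*-1 + 0*2 + 0*-3 + 0*11 = 0
  c_3 = 0*5 + -1*0 + 0*-6 + 0*0 + -2*-1 + -1*2 + 0*-3 + 0*11 = 0
  c_4 = 0*5 + 4*0 + 0*-6 + -2*0 + 0*-1 + 1*2 + 0*-3 + 0*11 = 2
  c_5 = -1*5 + 0*0 + -1*-6 + 0*0 + -1*-1 + 0*2 + 0*-3 + 0*11 = 2
  c_6 = -1*5 + 0*0 + 0*-6 + -2*0 + -1*-1 + -2*2 + 0*-3 + 1*11 = 3
  c_7 = 2*5 + -4*0 + 1*-6 + 2*0 + 1*-1 + -1*2 + 0*-3 + 0*11 = 1
  c_8 = -4*5 + 9*0 + -2*-6 + -4*0 + -3*-1 + 2*2 + -1*-3 + 0*11 = 2
Expand coordinatewise in base 2:
  c_1 = 1 = 1·2^0
  c_2 = 0
  c_3 = 0
  c_4 = 2 = 0·2^0 + 1·2^1
  c_5 = 2 = 0·2^0 + 1·2^1
  c_6 = 3 = 1·2^0 + 1·2^1
  c_7 = 1 = 1·2^0
  c_8 = 2 = 0·2^0 + 1·2^1
p-restricted factor λ_0 = (1, 0, 0, 0, 0, 1, 1, 0)
p-restricted factor λ_1 = (0, 0, 0, 1, 1, 1, 0, 1)

((1, 0, 0, 0, 0, 1, 1, 0), (0, 0, 0, 1, 1, 1, 0, 1))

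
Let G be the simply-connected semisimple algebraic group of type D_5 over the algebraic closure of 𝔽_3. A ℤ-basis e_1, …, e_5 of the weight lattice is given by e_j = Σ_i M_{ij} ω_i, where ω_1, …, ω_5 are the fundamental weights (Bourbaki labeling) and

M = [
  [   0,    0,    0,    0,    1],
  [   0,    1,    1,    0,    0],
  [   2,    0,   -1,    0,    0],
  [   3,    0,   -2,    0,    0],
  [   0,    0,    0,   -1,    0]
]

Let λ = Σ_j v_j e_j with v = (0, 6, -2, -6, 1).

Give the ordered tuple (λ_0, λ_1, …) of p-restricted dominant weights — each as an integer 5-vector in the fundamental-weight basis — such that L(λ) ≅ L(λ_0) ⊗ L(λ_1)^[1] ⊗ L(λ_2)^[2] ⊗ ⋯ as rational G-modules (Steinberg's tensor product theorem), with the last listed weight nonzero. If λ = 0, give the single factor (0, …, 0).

((1, 1, 2, 1, 0), (0, 1, 0, 1, 2))

Change of basis e → ω: c = M·v where v = (0, 6, -2, -6, 1):
  c_1 = 0·0 + 0·6 + (0)·(-2) + (0)·(-6) + 1·1 = 1
  c_2 = 0·0 + 1·6 + (1)·(-2) + (0)·(-6) + 0·1 = 4
  c_3 = 2·0 + 0·6 + (-1)·(-2) + (0)·(-6) + 0·1 = 2
  c_4 = 3·0 + 0·6 + (-2)·(-2) + (0)·(-6) + 0·1 = 4
  c_5 = 0·0 + 0·6 + (0)·(-2) + (-1)·(-6) + 0·1 = 6
Writing each c_i in base p = 3:
  c_1 = 1 = 1·3^0
  c_2 = 4 = 1·3^0 + 1·3^1
  c_3 = 2 = 2·3^0
  c_4 = 4 = 1·3^0 + 1·3^1
  c_5 = 6 = 0·3^0 + 2·3^1
p-restricted factor λ_0 = (1, 1, 2, 1, 0)
p-restricted factor λ_1 = (0, 1, 0, 1, 2)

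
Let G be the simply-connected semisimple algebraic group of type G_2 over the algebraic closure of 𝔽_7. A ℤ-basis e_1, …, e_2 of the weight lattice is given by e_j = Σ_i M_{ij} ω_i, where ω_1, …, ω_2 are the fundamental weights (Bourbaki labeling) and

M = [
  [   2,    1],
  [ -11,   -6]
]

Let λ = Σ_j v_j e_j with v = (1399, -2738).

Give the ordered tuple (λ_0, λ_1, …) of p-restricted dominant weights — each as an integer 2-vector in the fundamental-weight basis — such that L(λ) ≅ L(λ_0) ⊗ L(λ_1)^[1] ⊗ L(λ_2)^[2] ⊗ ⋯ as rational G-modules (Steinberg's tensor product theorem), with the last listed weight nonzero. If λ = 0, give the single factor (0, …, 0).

ω-coordinates c = M·v, v = (1399, -2738):
  c_1 = 2·1399 + (1)·(-2738) = 60
  c_2 = (-11)·(1399) + (-6)·(-2738) = 1039
Base-7 expansion of each c_i:
  c_1 = 60 = 4·7^0 + 1·7^1 + 1·7^2
  c_2 = 1039 = 3·7^0 + 1·7^1 + 0·7^2 + 3·7^3
λ_0 = (4, 3)
λ_1 = (1, 1)
λ_2 = (1, 0)
λ_3 = (0, 3)

((4, 3), (1, 1), (1, 0), (0, 3))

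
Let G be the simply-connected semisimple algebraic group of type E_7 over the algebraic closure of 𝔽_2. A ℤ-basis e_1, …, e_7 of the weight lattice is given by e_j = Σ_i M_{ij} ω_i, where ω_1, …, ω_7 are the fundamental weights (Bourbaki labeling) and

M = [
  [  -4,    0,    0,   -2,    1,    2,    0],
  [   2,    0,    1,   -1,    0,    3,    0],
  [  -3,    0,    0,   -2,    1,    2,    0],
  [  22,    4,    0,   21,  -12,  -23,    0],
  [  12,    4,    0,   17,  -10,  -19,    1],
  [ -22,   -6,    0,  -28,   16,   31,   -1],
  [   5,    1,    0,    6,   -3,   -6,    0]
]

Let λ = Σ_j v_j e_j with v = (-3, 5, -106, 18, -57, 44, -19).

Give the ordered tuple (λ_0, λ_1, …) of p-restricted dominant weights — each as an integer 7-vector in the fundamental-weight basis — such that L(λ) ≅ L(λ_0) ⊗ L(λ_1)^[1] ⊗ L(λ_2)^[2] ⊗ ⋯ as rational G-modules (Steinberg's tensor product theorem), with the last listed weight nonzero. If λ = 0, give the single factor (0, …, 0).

((1, 0, 0, 0, 1, 1, 1), (1, 1, 0, 0, 0, 1, 0), (1, 0, 1, 1, 1, 0, 1))

Change of basis e → ω: c = M·v where v = (-3, 5, -106, 18, -57, 44, -19):
  c_1 = (-4)·(-3) + (0)·(5) + (0)·(-106) + (-2)·(18) + (1)·(-57) + (2)·(44) + (0)·(-19) = 7
  c_2 = (2)·(-3) + (0)·(5) + (1)·(-106) + (-1)·(18) + (0)·(-57) + (3)·(44) + (0)·(-19) = 2
  c_3 = (-3)·(-3) + (0)·(5) + (0)·(-106) + (-2)·(18) + (1)·(-57) + (2)·(44) + (0)·(-19) = 4
  c_4 = (22)·(-3) + (4)·(5) + (0)·(-106) + (21)·(18) + (-12)·(-57) + (-23)·(44) + (0)·(-19) = 4
  c_5 = (12)·(-3) + (4)·(5) + (0)·(-106) + (17)·(18) + (-10)·(-57) + (-19)·(44) + (1)·(-19) = 5
  c_6 = (-22)·(-3) + (-6)·(5) + (0)·(-106) + (-28)·(18) + (16)·(-57) + (31)·(44) + (-1)·(-19) = 3
  c_7 = (5)·(-3) + (1)·(5) + (0)·(-106) + (6)·(18) + (-3)·(-57) + (-6)·(44) + (0)·(-19) = 5
p = 2; digits c_i = Σ_j d_{ij}·2^j, 0 ≤ d_{ij} < 2:
  c_1 = 7 = 1·2^0 + 1·2^1 + 1·2^2
  c_2 = 2 = 0·2^0 + 1·2^1
  c_3 = 4 = 0·2^0 + 0·2^1 + 1·2^2
  c_4 = 4 = 0·2^0 + 0·2^1 + 1·2^2
  c_5 = 5 = 1·2^0 + 0·2^1 + 1·2^2
  c_6 = 3 = 1·2^0 + 1·2^1
  c_7 = 5 = 1·2^0 + 0·2^1 + 1·2^2
λ_0 = (1, 0, 0, 0, 1, 1, 1)
λ_1 = (1, 1, 0, 0, 0, 1, 0)
λ_2 = (1, 0, 1, 1, 1, 0, 1)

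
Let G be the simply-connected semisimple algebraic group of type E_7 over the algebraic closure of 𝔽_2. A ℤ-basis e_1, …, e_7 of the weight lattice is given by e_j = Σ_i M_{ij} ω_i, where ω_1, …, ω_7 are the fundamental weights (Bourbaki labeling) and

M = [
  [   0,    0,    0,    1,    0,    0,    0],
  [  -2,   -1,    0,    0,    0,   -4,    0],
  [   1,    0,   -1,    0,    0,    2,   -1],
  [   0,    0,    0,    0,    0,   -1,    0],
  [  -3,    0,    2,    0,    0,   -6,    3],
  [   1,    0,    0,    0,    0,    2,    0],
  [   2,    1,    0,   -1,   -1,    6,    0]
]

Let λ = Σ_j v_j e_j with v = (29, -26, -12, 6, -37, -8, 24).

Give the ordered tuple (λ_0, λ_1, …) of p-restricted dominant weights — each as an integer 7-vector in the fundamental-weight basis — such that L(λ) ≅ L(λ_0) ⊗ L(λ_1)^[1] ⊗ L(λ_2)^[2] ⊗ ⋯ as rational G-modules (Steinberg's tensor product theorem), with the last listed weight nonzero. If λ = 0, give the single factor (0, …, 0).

Compute c_i = Σ_j M_{ij} v_j with v = (29, -26, -12, 6, -37, -8, 24):
  c_1 = (0)·(29) + (0)·(-26) + (0)·(-12) + (1)·(6) + (0)·(-37) + (0)·(-8) + (0)·(24) = 6
  c_2 = (-2)·(29) + (-1)·(-26) + (0)·(-12) + (0)·(6) + (0)·(-37) + (-4)·(-8) + (0)·(24) = 0
  c_3 = (1)·(29) + (0)·(-26) + (-1)·(-12) + (0)·(6) + (0)·(-37) + (2)·(-8) + (-1)·(24) = 1
  c_4 = (0)·(29) + (0)·(-26) + (0)·(-12) + (0)·(6) + (0)·(-37) + (-1)·(-8) + (0)·(24) = 8
  c_5 = (-3)·(29) + (0)·(-26) + (2)·(-12) + (0)·(6) + (0)·(-37) + (-6)·(-8) + (3)·(24) = 9
  c_6 = (1)·(29) + (0)·(-26) + (0)·(-12) + (0)·(6) + (0)·(-37) + (2)·(-8) + (0)·(24) = 13
  c_7 = (2)·(29) + (1)·(-26) + (0)·(-12) + (-1)·(6) + (-1)·(-37) + (6)·(-8) + (0)·(24) = 15
p = 2; digits c_i = Σ_j d_{ij}·2^j, 0 ≤ d_{ij} < 2:
  c_1 = 6 = 0·2^0 + 1·2^1 + 1·2^2
  c_2 = 0
  c_3 = 1 = 1·2^0
  c_4 = 8 = 0·2^0 + 0·2^1 + 0·2^2 + 1·2^3
  c_5 = 9 = 1·2^0 + 0·2^1 + 0·2^2 + 1·2^3
  c_6 = 13 = 1·2^0 + 0·2^1 + 1·2^2 + 1·2^3
  c_7 = 15 = 1·2^0 + 1·2^1 + 1·2^2 + 1·2^3
Factor λ_0 = (0, 0, 1, 0, 1, 1, 1)
Factor λ_1 = (1, 0, 0, 0, 0, 0, 1)
Factor λ_2 = (1, 0, 0, 0, 0, 1, 1)
Factor λ_3 = (0, 0, 0, 1, 1, 1, 1)

((0, 0, 1, 0, 1, 1, 1), (1, 0, 0, 0, 0, 0, 1), (1, 0, 0, 0, 0, 1, 1), (0, 0, 0, 1, 1, 1, 1))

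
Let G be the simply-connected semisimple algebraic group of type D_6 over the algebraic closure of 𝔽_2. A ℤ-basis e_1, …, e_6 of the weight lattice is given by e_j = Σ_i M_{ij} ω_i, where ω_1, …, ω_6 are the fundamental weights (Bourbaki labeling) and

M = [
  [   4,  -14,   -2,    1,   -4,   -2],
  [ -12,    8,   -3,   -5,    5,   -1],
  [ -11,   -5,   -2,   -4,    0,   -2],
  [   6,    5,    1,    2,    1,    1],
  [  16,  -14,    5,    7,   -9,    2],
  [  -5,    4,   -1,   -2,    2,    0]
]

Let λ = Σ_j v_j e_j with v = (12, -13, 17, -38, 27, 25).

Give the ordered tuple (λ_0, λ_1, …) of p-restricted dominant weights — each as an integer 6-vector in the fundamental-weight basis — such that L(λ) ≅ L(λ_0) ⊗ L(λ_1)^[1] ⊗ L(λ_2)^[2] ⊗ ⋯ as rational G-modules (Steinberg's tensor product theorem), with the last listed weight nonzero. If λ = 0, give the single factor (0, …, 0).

((0, 1, 1, 0, 0, 1),)

Converting to the ω-basis (c_i = row i of M dotted with v = (12, -13, 17, -38, 27, 25)):
  c_1 = 4·12 + (-14)·(-13) + (-2)·(17) + (1)·(-38) + (-4)·(27) + (-2)·(25) = 0
  c_2 = (-12)·(12) + (8)·(-13) + (-3)·(17) + (-5)·(-38) + 5·27 + (-1)·(25) = 1
  c_3 = (-11)·(12) + (-5)·(-13) + (-2)·(17) + (-4)·(-38) + 0·27 + (-2)·(25) = 1
  c_4 = 6·12 + (5)·(-13) + 1·17 + (2)·(-38) + 1·27 + 1·25 = 0
  c_5 = 16·12 + (-14)·(-13) + 5·17 + (7)·(-38) + (-9)·(27) + 2·25 = 0
  c_6 = (-5)·(12) + (4)·(-13) + (-1)·(17) + (-2)·(-38) + 2·27 + 0·25 = 1
Writing each c_i in base p = 2:
  c_1 = 0
  c_2 = 1 = 1·2^0
  c_3 = 1 = 1·2^0
  c_4 = 0
  c_5 = 0
  c_6 = 1 = 1·2^0
Factor λ_0 = (0, 1, 1, 0, 0, 1)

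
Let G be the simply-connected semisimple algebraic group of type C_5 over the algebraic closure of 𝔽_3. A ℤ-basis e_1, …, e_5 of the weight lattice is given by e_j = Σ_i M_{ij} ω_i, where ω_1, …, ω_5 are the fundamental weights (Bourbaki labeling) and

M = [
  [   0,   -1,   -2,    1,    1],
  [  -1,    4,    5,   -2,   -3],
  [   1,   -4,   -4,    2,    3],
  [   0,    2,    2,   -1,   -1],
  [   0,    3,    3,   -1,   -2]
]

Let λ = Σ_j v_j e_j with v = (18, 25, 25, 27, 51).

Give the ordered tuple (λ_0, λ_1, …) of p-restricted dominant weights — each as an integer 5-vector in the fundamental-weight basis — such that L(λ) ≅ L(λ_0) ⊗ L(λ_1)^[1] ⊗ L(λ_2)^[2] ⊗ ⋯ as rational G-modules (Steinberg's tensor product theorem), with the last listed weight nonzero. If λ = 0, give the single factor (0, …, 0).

Converting to the ω-basis (c_i = row i of M dotted with v = (18, 25, 25, 27, 51)):
  c_1 = 0·18 + (-1)·(25) + (-2)·(25) + 1·27 + 1·51 = 3
  c_2 = (-1)·(18) + 4·25 + 5·25 + (-2)·(27) + (-3)·(51) = 0
  c_3 = 1·18 + (-4)·(25) + (-4)·(25) + 2·27 + 3·51 = 25
  c_4 = 0·18 + 2·25 + 2·25 + (-1)·(27) + (-1)·(51) = 22
  c_5 = 0·18 + 3·25 + 3·25 + (-1)·(27) + (-2)·(51) = 21
Writing each c_i in base p = 3:
  c_1 = 3 = 0·3^0 + 1·3^1
  c_2 = 0
  c_3 = 25 = 1·3^0 + 2·3^1 + 2·3^2
  c_4 = 22 = 1·3^0 + 1·3^1 + 2·3^2
  c_5 = 21 = 0·3^0 + 1·3^1 + 2·3^2
Factor λ_0 = (0, 0, 1, 1, 0)
Factor λ_1 = (1, 0, 2, 1, 1)
Factor λ_2 = (0, 0, 2, 2, 2)

((0, 0, 1, 1, 0), (1, 0, 2, 1, 1), (0, 0, 2, 2, 2))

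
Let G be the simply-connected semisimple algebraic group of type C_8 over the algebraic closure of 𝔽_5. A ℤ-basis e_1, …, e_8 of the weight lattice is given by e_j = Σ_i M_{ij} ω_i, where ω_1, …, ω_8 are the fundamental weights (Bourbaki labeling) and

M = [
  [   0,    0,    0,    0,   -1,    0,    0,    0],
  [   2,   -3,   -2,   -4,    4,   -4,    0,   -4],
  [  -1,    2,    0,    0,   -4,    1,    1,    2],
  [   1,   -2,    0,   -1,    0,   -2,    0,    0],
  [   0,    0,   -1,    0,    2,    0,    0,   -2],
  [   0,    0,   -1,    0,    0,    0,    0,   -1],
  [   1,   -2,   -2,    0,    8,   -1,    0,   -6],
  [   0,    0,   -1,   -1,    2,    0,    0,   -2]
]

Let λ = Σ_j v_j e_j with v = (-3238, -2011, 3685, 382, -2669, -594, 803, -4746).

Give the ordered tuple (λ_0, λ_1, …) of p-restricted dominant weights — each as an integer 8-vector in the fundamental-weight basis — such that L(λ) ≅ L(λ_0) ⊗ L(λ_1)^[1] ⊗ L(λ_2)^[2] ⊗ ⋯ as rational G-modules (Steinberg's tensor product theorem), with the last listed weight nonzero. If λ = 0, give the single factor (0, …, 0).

((4, 3, 4, 0, 4, 1, 2, 2), (3, 3, 1, 3, 3, 2, 1, 2), (1, 3, 4, 3, 3, 2, 0, 3), (1, 0, 4, 2, 3, 3, 4, 0), (4, 2, 0, 2, 0, 1, 1, 0))

Converting to the ω-basis (c_i = row i of M dotted with v = (-3238, -2011, 3685, 382, -2669, -594, 803, -4746)):
  c_1 = (0)·(-3238) + (0)·(-2011) + (0)·(3685) + (0)·(382) + (-1)·(-2669) + (0)·(-594) + (0)·(803) + (0)·(-4746) = 2669
  c_2 = (2)·(-3238) + (-3)·(-2011) + (-2)·(3685) + (-4)·(382) + (4)·(-2669) + (-4)·(-594) + (0)·(803) + (-4)·(-4746) = 1343
  c_3 = (-1)·(-3238) + (2)·(-2011) + (0)·(3685) + (0)·(382) + (-4)·(-2669) + (1)·(-594) + (1)·(803) + (2)·(-4746) = 609
  c_4 = (1)·(-3238) + (-2)·(-2011) + (0)·(3685) + (-1)·(382) + (0)·(-2669) + (-2)·(-594) + (0)·(803) + (0)·(-4746) = 1590
  c_5 = (0)·(-3238) + (0)·(-2011) + (-1)·(3685) + (0)·(382) + (2)·(-2669) + (0)·(-594) + (0)·(803) + (-2)·(-4746) = 469
  c_6 = (0)·(-3238) + (0)·(-2011) + (-1)·(3685) + (0)·(382) + (0)·(-2669) + (0)·(-594) + (0)·(803) + (-1)·(-4746) = 1061
  c_7 = (1)·(-3238) + (-2)·(-2011) + (-2)·(3685) + (0)·(382) + (8)·(-2669) + (-1)·(-594) + (0)·(803) + (-6)·(-4746) = 1132
  c_8 = (0)·(-3238) + (0)·(-2011) + (-1)·(3685) + (-1)·(382) + (2)·(-2669) + (0)·(-594) + (0)·(803) + (-2)·(-4746) = 87
p = 5; digits c_i = Σ_j d_{ij}·5^j, 0 ≤ d_{ij} < 5:
  c_1 = 2669 = 4·5^0 + 3·5^1 + 1·5^2 + 1·5^3 + 4·5^4
  c_2 = 1343 = 3·5^0 + 3·5^1 + 3·5^2 + 0·5^3 + 2·5^4
  c_3 = 609 = 4·5^0 + 1·5^1 + 4·5^2 + 4·5^3
  c_4 = 1590 = 0·5^0 + 3·5^1 + 3·5^2 + 2·5^3 + 2·5^4
  c_5 = 469 = 4·5^0 + 3·5^1 + 3·5^2 + 3·5^3
  c_6 = 1061 = 1·5^0 + 2·5^1 + 2·5^2 + 3·5^3 + 1·5^4
  c_7 = 1132 = 2·5^0 + 1·5^1 + 0·5^2 + 4·5^3 + 1·5^4
  c_8 = 87 = 2·5^0 + 2·5^1 + 3·5^2
λ_0 = (4, 3, 4, 0, 4, 1, 2, 2)
λ_1 = (3, 3, 1, 3, 3, 2, 1, 2)
λ_2 = (1, 3, 4, 3, 3, 2, 0, 3)
λ_3 = (1, 0, 4, 2, 3, 3, 4, 0)
λ_4 = (4, 2, 0, 2, 0, 1, 1, 0)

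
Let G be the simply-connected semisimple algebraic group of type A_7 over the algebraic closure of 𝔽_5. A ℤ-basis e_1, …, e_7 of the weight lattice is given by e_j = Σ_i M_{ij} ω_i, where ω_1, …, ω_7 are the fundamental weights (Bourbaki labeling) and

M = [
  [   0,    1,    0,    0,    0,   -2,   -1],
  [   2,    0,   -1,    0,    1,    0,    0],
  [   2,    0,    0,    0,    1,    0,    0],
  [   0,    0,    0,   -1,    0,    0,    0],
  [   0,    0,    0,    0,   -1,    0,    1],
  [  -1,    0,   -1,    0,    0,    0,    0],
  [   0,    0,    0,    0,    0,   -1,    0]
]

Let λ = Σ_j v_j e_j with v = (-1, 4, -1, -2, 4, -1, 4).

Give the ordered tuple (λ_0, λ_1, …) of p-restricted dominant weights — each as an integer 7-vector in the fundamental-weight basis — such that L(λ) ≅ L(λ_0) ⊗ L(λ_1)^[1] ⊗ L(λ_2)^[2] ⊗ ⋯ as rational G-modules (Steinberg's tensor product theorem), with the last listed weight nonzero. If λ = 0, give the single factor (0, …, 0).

((2, 3, 2, 2, 0, 2, 1),)

ω-coordinates c = M·v, v = (-1, 4, -1, -2, 4, -1, 4):
  c_1 = (0)·(-1) + (1)·(4) + (0)·(-1) + (0)·(-2) + (0)·(4) + (-2)·(-1) + (-1)·(4) = 2
  c_2 = (2)·(-1) + (0)·(4) + (-1)·(-1) + (0)·(-2) + (1)·(4) + (0)·(-1) + (0)·(4) = 3
  c_3 = (2)·(-1) + (0)·(4) + (0)·(-1) + (0)·(-2) + (1)·(4) + (0)·(-1) + (0)·(4) = 2
  c_4 = (0)·(-1) + (0)·(4) + (0)·(-1) + (-1)·(-2) + (0)·(4) + (0)·(-1) + (0)·(4) = 2
  c_5 = (0)·(-1) + (0)·(4) + (0)·(-1) + (0)·(-2) + (-1)·(4) + (0)·(-1) + (1)·(4) = 0
  c_6 = (-1)·(-1) + (0)·(4) + (-1)·(-1) + (0)·(-2) + (0)·(4) + (0)·(-1) + (0)·(4) = 2
  c_7 = (0)·(-1) + (0)·(4) + (0)·(-1) + (0)·(-2) + (0)·(4) + (-1)·(-1) + (0)·(4) = 1
p = 5; digits c_i = Σ_j d_{ij}·5^j, 0 ≤ d_{ij} < 5:
  c_1 = 2 = 2·5^0
  c_2 = 3 = 3·5^0
  c_3 = 2 = 2·5^0
  c_4 = 2 = 2·5^0
  c_5 = 0
  c_6 = 2 = 2·5^0
  c_7 = 1 = 1·5^0
λ_0 = (2, 3, 2, 2, 0, 2, 1)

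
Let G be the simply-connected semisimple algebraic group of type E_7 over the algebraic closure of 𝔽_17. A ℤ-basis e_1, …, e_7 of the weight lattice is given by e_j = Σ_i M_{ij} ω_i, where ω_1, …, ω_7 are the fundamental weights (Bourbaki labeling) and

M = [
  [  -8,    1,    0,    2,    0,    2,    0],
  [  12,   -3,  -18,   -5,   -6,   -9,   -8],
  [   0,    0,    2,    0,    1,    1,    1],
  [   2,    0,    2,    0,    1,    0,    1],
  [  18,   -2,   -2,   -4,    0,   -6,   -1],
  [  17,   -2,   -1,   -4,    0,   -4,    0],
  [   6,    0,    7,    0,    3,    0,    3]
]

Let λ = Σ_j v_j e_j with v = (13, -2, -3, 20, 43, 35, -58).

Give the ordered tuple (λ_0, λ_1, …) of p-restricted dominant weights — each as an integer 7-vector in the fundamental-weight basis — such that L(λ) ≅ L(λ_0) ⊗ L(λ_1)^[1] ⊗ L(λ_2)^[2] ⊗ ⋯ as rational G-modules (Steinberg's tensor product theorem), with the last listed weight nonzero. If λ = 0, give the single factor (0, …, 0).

ω-coordinates c = M·v, v = (13, -2, -3, 20, 43, 35, -58):
  c_1 = (-8)·(13) + (1)·(-2) + (0)·(-3) + (2)·(20) + (0)·(43) + (2)·(35) + (0)·(-58) = 4
  c_2 = (12)·(13) + (-3)·(-2) + (-18)·(-3) + (-5)·(20) + (-6)·(43) + (-9)·(35) + (-8)·(-58) = 7
  c_3 = (0)·(13) + (0)·(-2) + (2)·(-3) + (0)·(20) + (1)·(43) + (1)·(35) + (1)·(-58) = 14
  c_4 = (2)·(13) + (0)·(-2) + (2)·(-3) + (0)·(20) + (1)·(43) + (0)·(35) + (1)·(-58) = 5
  c_5 = (18)·(13) + (-2)·(-2) + (-2)·(-3) + (-4)·(20) + (0)·(43) + (-6)·(35) + (-1)·(-58) = 12
  c_6 = (17)·(13) + (-2)·(-2) + (-1)·(-3) + (-4)·(20) + (0)·(43) + (-4)·(35) + (0)·(-58) = 8
  c_7 = (6)·(13) + (0)·(-2) + (7)·(-3) + (0)·(20) + (3)·(43) + (0)·(35) + (3)·(-58) = 12
Base-17 expansion of each c_i:
  c_1 = 4 = 4·17^0
  c_2 = 7 = 7·17^0
  c_3 = 14 = 14·17^0
  c_4 = 5 = 5·17^0
  c_5 = 12 = 12·17^0
  c_6 = 8 = 8·17^0
  c_7 = 12 = 12·17^0
λ_0 = (4, 7, 14, 5, 12, 8, 12)

((4, 7, 14, 5, 12, 8, 12),)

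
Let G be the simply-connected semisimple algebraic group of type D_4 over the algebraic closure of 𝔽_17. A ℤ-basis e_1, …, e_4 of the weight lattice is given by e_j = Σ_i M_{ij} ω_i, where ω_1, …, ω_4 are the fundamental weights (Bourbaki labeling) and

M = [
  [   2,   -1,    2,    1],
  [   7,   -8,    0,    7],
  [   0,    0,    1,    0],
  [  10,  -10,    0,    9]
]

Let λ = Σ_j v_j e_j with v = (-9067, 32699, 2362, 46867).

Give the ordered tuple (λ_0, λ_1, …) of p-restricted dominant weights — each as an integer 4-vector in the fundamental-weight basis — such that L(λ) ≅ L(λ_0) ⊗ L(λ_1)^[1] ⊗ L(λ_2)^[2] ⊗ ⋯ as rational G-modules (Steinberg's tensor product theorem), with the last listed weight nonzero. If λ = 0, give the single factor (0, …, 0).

((10, 16, 16, 12), (10, 6, 2, 5), (2, 10, 8, 14))

Change of basis e → ω: c = M·v where v = (-9067, 32699, 2362, 46867):
  c_1 = (2)·(-9067) + (-1)·(32699) + 2·2362 + 1·46867 = 758
  c_2 = (7)·(-9067) + (-8)·(32699) + 0·2362 + 7·46867 = 3008
  c_3 = (0)·(-9067) + 0·32699 + 1·2362 + 0·46867 = 2362
  c_4 = (10)·(-9067) + (-10)·(32699) + 0·2362 + 9·46867 = 4143
Base-17 expansion of each c_i:
  c_1 = 758 = 10·17^0 + 10·17^1 + 2·17^2
  c_2 = 3008 = 16·17^0 + 6·17^1 + 10·17^2
  c_3 = 2362 = 16·17^0 + 2·17^1 + 8·17^2
  c_4 = 4143 = 12·17^0 + 5·17^1 + 14·17^2
p-restricted factor λ_0 = (10, 16, 16, 12)
p-restricted factor λ_1 = (10, 6, 2, 5)
p-restricted factor λ_2 = (2, 10, 8, 14)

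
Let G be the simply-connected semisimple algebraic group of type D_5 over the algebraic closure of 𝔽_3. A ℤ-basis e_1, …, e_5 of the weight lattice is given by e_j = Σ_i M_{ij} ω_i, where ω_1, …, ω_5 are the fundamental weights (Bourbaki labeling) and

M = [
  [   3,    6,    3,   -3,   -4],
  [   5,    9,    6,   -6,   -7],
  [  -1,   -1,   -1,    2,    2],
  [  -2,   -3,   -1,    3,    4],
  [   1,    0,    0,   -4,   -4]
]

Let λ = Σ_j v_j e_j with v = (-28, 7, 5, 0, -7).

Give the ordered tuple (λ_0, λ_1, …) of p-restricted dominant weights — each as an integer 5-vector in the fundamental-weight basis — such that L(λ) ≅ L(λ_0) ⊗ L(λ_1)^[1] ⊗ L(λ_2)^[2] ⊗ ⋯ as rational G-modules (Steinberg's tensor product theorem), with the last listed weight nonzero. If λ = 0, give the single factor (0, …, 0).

Compute c_i = Σ_j M_{ij} v_j with v = (-28, 7, 5, 0, -7):
  c_1 = 3*-28 + 6*7 + 3*5 + -3*0 + -4*-7 = 1
  c_2 = 5*-28 + 9*7 + 6*5 + -6*0 + -7*-7 = 2
  c_3 = -1*-28 + -1*7 + -1*5 + 2*0 + 2*-7 = 2
  c_4 = -2*-28 + -3*7 + -1*5 + 3*0 + 4*-7 = 2
  c_5 = 1*-28 + 0*7 + 0*5 + -4*0 + -4*-7 = 0
Expand coordinatewise in base 3:
  c_1 = 1 = 1·3^0
  c_2 = 2 = 2·3^0
  c_3 = 2 = 2·3^0
  c_4 = 2 = 2·3^0
  c_5 = 0
λ_0 = (1, 2, 2, 2, 0)

((1, 2, 2, 2, 0),)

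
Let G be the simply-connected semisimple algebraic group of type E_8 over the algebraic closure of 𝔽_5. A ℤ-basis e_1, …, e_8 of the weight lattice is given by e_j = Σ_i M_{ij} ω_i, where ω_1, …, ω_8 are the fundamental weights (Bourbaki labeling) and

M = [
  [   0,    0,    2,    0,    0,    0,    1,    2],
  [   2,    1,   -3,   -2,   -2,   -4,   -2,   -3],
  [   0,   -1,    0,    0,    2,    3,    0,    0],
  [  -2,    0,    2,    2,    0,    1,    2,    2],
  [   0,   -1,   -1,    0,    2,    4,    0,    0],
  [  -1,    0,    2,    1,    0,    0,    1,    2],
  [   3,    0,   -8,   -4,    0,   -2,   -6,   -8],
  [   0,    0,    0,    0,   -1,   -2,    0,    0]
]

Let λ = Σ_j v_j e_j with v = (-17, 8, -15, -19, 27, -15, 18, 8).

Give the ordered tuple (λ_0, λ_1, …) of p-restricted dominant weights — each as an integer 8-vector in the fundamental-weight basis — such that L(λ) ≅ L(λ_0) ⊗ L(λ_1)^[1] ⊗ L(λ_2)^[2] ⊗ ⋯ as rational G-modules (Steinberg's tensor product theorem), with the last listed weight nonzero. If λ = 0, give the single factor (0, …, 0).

((4, 3, 1, 3, 1, 2, 3, 3),)

Converting to the ω-basis (c_i = row i of M dotted with v = (-17, 8, -15, -19, 27, -15, 18, 8)):
  c_1 = 0*-17 + 0*8 + 2*-15 + 0*-19 + 0*27 + 0*-15 + 1*18 + 2*8 = 4
  c_2 = 2*-17 + 1*8 + -3*-15 + -2*-19 + -2*27 + -4*-15 + -2*18 + -3*8 = 3
  c_3 = 0*-17 + -1*8 + 0*-15 + 0*-19 + 2*27 + 3*-15 + 0*18 + 0*8 = 1
  c_4 = -2*-17 + 0*8 + 2*-15 + 2*-19 + 0*27 + 1*-15 + 2*18 + 2*8 = 3
  c_5 = 0*-17 + -1*8 + -1*-15 + 0*-19 + 2*27 + 4*-15 + 0*18 + 0*8 = 1
  c_6 = -1*-17 + 0*8 + 2*-15 + 1*-19 + 0*27 + 0*-15 + 1*18 + 2*8 = 2
  c_7 = 3*-17 + 0*8 + -8*-15 + -4*-19 + 0*27 + -2*-15 + -6*18 + -8*8 = 3
  c_8 = 0*-17 + 0*8 + 0*-15 + 0*-19 + -1*27 + -2*-15 + 0*18 + 0*8 = 3
p = 5; digits c_i = Σ_j d_{ij}·5^j, 0 ≤ d_{ij} < 5:
  c_1 = 4 = 4·5^0
  c_2 = 3 = 3·5^0
  c_3 = 1 = 1·5^0
  c_4 = 3 = 3·5^0
  c_5 = 1 = 1·5^0
  c_6 = 2 = 2·5^0
  c_7 = 3 = 3·5^0
  c_8 = 3 = 3·5^0
λ_0 = (4, 3, 1, 3, 1, 2, 3, 3)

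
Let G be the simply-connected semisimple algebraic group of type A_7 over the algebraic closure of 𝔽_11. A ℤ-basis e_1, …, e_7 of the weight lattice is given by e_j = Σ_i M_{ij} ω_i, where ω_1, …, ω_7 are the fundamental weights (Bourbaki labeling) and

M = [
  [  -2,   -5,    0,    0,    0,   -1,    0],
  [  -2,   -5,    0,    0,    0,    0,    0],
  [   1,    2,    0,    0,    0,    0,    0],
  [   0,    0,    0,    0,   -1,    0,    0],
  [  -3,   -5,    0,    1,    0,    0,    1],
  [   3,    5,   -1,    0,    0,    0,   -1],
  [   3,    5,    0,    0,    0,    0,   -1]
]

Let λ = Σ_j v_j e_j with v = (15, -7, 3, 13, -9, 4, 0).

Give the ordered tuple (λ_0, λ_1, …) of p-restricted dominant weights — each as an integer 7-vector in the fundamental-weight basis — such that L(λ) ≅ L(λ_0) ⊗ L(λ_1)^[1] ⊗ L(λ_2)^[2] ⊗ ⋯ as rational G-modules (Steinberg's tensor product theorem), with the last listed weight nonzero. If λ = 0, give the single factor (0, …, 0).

((1, 5, 1, 9, 3, 7, 10),)

Converting to the ω-basis (c_i = row i of M dotted with v = (15, -7, 3, 13, -9, 4, 0)):
  c_1 = (-2)·(15) + (-5)·(-7) + 0·3 + 0·13 + (0)·(-9) + (-1)·(4) + 0·0 = 1
  c_2 = (-2)·(15) + (-5)·(-7) + 0·3 + 0·13 + (0)·(-9) + 0·4 + 0·0 = 5
  c_3 = 1·15 + (2)·(-7) + 0·3 + 0·13 + (0)·(-9) + 0·4 + 0·0 = 1
  c_4 = 0·15 + (0)·(-7) + 0·3 + 0·13 + (-1)·(-9) + 0·4 + 0·0 = 9
  c_5 = (-3)·(15) + (-5)·(-7) + 0·3 + 1·13 + (0)·(-9) + 0·4 + 1·0 = 3
  c_6 = 3·15 + (5)·(-7) + (-1)·(3) + 0·13 + (0)·(-9) + 0·4 + (-1)·(0) = 7
  c_7 = 3·15 + (5)·(-7) + 0·3 + 0·13 + (0)·(-9) + 0·4 + (-1)·(0) = 10
Writing each c_i in base p = 11:
  c_1 = 1 = 1·11^0
  c_2 = 5 = 5·11^0
  c_3 = 1 = 1·11^0
  c_4 = 9 = 9·11^0
  c_5 = 3 = 3·11^0
  c_6 = 7 = 7·11^0
  c_7 = 10 = 10·11^0
λ_0 = (1, 5, 1, 9, 3, 7, 10)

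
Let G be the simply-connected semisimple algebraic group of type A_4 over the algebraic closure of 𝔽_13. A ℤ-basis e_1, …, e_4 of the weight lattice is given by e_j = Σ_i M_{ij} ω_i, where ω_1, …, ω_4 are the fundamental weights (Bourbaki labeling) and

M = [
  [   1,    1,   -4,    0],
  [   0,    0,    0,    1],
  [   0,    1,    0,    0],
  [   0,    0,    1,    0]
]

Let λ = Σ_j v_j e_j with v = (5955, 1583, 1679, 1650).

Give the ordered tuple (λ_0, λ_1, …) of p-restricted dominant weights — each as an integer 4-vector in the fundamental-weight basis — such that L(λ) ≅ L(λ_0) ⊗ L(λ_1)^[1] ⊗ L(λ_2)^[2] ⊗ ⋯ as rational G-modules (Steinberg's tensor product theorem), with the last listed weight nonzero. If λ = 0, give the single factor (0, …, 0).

((3, 12, 10, 2), (11, 9, 4, 12), (4, 9, 9, 9))

ω-coordinates c = M·v, v = (5955, 1583, 1679, 1650):
  c_1 = 1·5955 + 1·1583 + (-4)·(1679) + 0·1650 = 822
  c_2 = 0·5955 + 0·1583 + 0·1679 + 1·1650 = 1650
  c_3 = 0·5955 + 1·1583 + 0·1679 + 0·1650 = 1583
  c_4 = 0·5955 + 0·1583 + 1·1679 + 0·1650 = 1679
Writing each c_i in base p = 13:
  c_1 = 822 = 3·13^0 + 11·13^1 + 4·13^2
  c_2 = 1650 = 12·13^0 + 9·13^1 + 9·13^2
  c_3 = 1583 = 10·13^0 + 4·13^1 + 9·13^2
  c_4 = 1679 = 2·13^0 + 12·13^1 + 9·13^2
p-restricted factor λ_0 = (3, 12, 10, 2)
p-restricted factor λ_1 = (11, 9, 4, 12)
p-restricted factor λ_2 = (4, 9, 9, 9)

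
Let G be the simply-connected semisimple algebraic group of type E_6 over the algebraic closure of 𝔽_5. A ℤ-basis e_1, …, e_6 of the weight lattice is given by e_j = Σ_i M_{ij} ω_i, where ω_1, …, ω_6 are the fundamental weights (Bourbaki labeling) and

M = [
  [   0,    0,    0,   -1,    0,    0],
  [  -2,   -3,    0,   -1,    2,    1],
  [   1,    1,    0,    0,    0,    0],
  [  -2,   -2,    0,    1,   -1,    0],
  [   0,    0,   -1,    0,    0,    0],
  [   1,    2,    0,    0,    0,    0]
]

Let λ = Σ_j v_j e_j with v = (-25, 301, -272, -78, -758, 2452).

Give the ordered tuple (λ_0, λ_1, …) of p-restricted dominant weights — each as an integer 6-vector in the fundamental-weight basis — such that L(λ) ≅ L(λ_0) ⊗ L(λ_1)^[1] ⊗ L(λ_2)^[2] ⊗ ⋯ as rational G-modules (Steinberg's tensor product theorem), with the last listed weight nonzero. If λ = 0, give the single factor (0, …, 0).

ω-coordinates c = M·v, v = (-25, 301, -272, -78, -758, 2452):
  c_1 = (0)·(-25) + (0)·(301) + (0)·(-272) + (-1)·(-78) + (0)·(-758) + (0)·(2452) = 78
  c_2 = (-2)·(-25) + (-3)·(301) + (0)·(-272) + (-1)·(-78) + (2)·(-758) + (1)·(2452) = 161
  c_3 = (1)·(-25) + (1)·(301) + (0)·(-272) + (0)·(-78) + (0)·(-758) + (0)·(2452) = 276
  c_4 = (-2)·(-25) + (-2)·(301) + (0)·(-272) + (1)·(-78) + (-1)·(-758) + (0)·(2452) = 128
  c_5 = (0)·(-25) + (0)·(301) + (-1)·(-272) + (0)·(-78) + (0)·(-758) + (0)·(2452) = 272
  c_6 = (1)·(-25) + (2)·(301) + (0)·(-272) + (0)·(-78) + (0)·(-758) + (0)·(2452) = 577
Base-5 expansion of each c_i:
  c_1 = 78 = 3·5^0 + 0·5^1 + 3·5^2
  c_2 = 161 = 1·5^0 + 2·5^1 + 1·5^2 + 1·5^3
  c_3 = 276 = 1·5^0 + 0·5^1 + 1·5^2 + 2·5^3
  c_4 = 128 = 3·5^0 + 0·5^1 + 0·5^2 + 1·5^3
  c_5 = 272 = 2·5^0 + 4·5^1 + 0·5^2 + 2·5^3
  c_6 = 577 = 2·5^0 + 0·5^1 + 3·5^2 + 4·5^3
λ_0 = (3, 1, 1, 3, 2, 2)
λ_1 = (0, 2, 0, 0, 4, 0)
λ_2 = (3, 1, 1, 0, 0, 3)
λ_3 = (0, 1, 2, 1, 2, 4)

((3, 1, 1, 3, 2, 2), (0, 2, 0, 0, 4, 0), (3, 1, 1, 0, 0, 3), (0, 1, 2, 1, 2, 4))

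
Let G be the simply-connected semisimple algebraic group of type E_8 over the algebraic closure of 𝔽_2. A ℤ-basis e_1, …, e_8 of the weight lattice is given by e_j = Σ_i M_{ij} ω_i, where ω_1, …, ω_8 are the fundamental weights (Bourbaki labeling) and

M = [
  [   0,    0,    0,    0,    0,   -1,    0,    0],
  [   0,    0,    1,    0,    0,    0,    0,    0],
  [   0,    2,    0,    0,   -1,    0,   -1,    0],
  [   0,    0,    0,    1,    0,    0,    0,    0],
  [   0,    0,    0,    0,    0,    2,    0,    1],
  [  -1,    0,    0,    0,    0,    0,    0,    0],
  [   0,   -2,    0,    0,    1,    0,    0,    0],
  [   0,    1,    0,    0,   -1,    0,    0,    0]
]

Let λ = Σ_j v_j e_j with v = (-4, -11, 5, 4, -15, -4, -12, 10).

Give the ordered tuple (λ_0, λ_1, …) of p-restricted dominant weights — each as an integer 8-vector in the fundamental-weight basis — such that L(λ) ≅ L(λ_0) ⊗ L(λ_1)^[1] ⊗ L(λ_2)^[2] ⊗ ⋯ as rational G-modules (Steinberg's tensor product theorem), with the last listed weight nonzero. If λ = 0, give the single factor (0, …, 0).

((0, 1, 1, 0, 0, 0, 1, 0), (0, 0, 0, 0, 1, 0, 1, 0), (1, 1, 1, 1, 0, 1, 1, 1))

ω-coordinates c = M·v, v = (-4, -11, 5, 4, -15, -4, -12, 10):
  c_1 = (0)·(-4) + (0)·(-11) + (0)·(5) + (0)·(4) + (0)·(-15) + (-1)·(-4) + (0)·(-12) + (0)·(10) = 4
  c_2 = (0)·(-4) + (0)·(-11) + (1)·(5) + (0)·(4) + (0)·(-15) + (0)·(-4) + (0)·(-12) + (0)·(10) = 5
  c_3 = (0)·(-4) + (2)·(-11) + (0)·(5) + (0)·(4) + (-1)·(-15) + (0)·(-4) + (-1)·(-12) + (0)·(10) = 5
  c_4 = (0)·(-4) + (0)·(-11) + (0)·(5) + (1)·(4) + (0)·(-15) + (0)·(-4) + (0)·(-12) + (0)·(10) = 4
  c_5 = (0)·(-4) + (0)·(-11) + (0)·(5) + (0)·(4) + (0)·(-15) + (2)·(-4) + (0)·(-12) + (1)·(10) = 2
  c_6 = (-1)·(-4) + (0)·(-11) + (0)·(5) + (0)·(4) + (0)·(-15) + (0)·(-4) + (0)·(-12) + (0)·(10) = 4
  c_7 = (0)·(-4) + (-2)·(-11) + (0)·(5) + (0)·(4) + (1)·(-15) + (0)·(-4) + (0)·(-12) + (0)·(10) = 7
  c_8 = (0)·(-4) + (1)·(-11) + (0)·(5) + (0)·(4) + (-1)·(-15) + (0)·(-4) + (0)·(-12) + (0)·(10) = 4
Writing each c_i in base p = 2:
  c_1 = 4 = 0·2^0 + 0·2^1 + 1·2^2
  c_2 = 5 = 1·2^0 + 0·2^1 + 1·2^2
  c_3 = 5 = 1·2^0 + 0·2^1 + 1·2^2
  c_4 = 4 = 0·2^0 + 0·2^1 + 1·2^2
  c_5 = 2 = 0·2^0 + 1·2^1
  c_6 = 4 = 0·2^0 + 0·2^1 + 1·2^2
  c_7 = 7 = 1·2^0 + 1·2^1 + 1·2^2
  c_8 = 4 = 0·2^0 + 0·2^1 + 1·2^2
λ_0 = (0, 1, 1, 0, 0, 0, 1, 0)
λ_1 = (0, 0, 0, 0, 1, 0, 1, 0)
λ_2 = (1, 1, 1, 1, 0, 1, 1, 1)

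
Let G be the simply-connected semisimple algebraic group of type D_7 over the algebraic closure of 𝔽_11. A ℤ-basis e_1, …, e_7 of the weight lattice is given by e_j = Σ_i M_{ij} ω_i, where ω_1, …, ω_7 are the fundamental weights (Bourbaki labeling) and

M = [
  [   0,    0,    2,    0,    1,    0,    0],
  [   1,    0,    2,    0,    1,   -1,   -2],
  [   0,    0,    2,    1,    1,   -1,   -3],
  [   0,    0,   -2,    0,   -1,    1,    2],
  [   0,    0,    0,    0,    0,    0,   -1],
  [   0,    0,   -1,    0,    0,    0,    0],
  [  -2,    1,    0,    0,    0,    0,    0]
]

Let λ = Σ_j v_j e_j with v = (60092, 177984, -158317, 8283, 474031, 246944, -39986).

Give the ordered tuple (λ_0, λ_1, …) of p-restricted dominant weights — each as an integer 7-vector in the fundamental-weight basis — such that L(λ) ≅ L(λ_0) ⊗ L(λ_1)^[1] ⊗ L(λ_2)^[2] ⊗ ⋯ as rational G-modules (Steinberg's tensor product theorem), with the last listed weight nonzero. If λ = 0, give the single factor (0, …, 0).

((9, 5, 7, 5, 1, 5, 6), (8, 5, 8, 1, 5, 4, 7), (2, 10, 0, 2, 0, 10, 4), (8, 4, 7, 7, 8, 8, 10), (10, 3, 2, 0, 2, 10, 3))

ω-coordinates c = M·v, v = (60092, 177984, -158317, 8283, 474031, 246944, -39986):
  c_1 = 0·60092 + 0·177984 + (2)·(-158317) + 0·8283 + 1·474031 + 0·246944 + (0)·(-39986) = 157397
  c_2 = 1·60092 + 0·177984 + (2)·(-158317) + 0·8283 + 1·474031 + (-1)·(246944) + (-2)·(-39986) = 50517
  c_3 = 0·60092 + 0·177984 + (2)·(-158317) + 1·8283 + 1·474031 + (-1)·(246944) + (-3)·(-39986) = 38694
  c_4 = 0·60092 + 0·177984 + (-2)·(-158317) + 0·8283 + (-1)·(474031) + 1·246944 + (2)·(-39986) = 9575
  c_5 = 0·60092 + 0·177984 + (0)·(-158317) + 0·8283 + 0·474031 + 0·246944 + (-1)·(-39986) = 39986
  c_6 = 0·60092 + 0·177984 + (-1)·(-158317) + 0·8283 + 0·474031 + 0·246944 + (0)·(-39986) = 158317
  c_7 = (-2)·(60092) + 1·177984 + (0)·(-158317) + 0·8283 + 0·474031 + 0·246944 + (0)·(-39986) = 57800
Expand coordinatewise in base 11:
  c_1 = 157397 = 9·11^0 + 8·11^1 + 2·11^2 + 8·11^3 + 10·11^4
  c_2 = 50517 = 5·11^0 + 5·11^1 + 10·11^2 + 4·11^3 + 3·11^4
  c_3 = 38694 = 7·11^0 + 8·11^1 + 0·11^2 + 7·11^3 + 2·11^4
  c_4 = 9575 = 5·11^0 + 1·11^1 + 2·11^2 + 7·11^3
  c_5 = 39986 = 1·11^0 + 5·11^1 + 0·11^2 + 8·11^3 + 2·11^4
  c_6 = 158317 = 5·11^0 + 4·11^1 + 10·11^2 + 8·11^3 + 10·11^4
  c_7 = 57800 = 6·11^0 + 7·11^1 + 4·11^2 + 10·11^3 + 3·11^4
λ_0 = (9, 5, 7, 5, 1, 5, 6)
λ_1 = (8, 5, 8, 1, 5, 4, 7)
λ_2 = (2, 10, 0, 2, 0, 10, 4)
λ_3 = (8, 4, 7, 7, 8, 8, 10)
λ_4 = (10, 3, 2, 0, 2, 10, 3)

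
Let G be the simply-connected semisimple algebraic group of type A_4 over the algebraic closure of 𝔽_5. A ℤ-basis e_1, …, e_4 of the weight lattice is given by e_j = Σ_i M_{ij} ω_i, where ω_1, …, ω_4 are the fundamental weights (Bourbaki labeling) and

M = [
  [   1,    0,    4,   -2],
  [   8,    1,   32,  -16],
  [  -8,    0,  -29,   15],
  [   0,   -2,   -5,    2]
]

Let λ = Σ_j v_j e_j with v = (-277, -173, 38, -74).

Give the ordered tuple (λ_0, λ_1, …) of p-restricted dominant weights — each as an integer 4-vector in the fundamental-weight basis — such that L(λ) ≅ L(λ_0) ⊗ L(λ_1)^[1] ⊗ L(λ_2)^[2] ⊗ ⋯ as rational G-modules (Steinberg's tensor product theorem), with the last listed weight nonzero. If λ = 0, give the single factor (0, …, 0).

((3, 1, 4, 3), (4, 2, 0, 1))

In the fundamental-weight basis, λ has coordinates c = M·v (v = (-277, -173, 38, -74)):
  c_1 = (1)·(-277) + (0)·(-173) + (4)·(38) + (-2)·(-74) = 23
  c_2 = (8)·(-277) + (1)·(-173) + (32)·(38) + (-16)·(-74) = 11
  c_3 = (-8)·(-277) + (0)·(-173) + (-29)·(38) + (15)·(-74) = 4
  c_4 = (0)·(-277) + (-2)·(-173) + (-5)·(38) + (2)·(-74) = 8
Expand coordinatewise in base 5:
  c_1 = 23 = 3·5^0 + 4·5^1
  c_2 = 11 = 1·5^0 + 2·5^1
  c_3 = 4 = 4·5^0
  c_4 = 8 = 3·5^0 + 1·5^1
p-restricted factor λ_0 = (3, 1, 4, 3)
p-restricted factor λ_1 = (4, 2, 0, 1)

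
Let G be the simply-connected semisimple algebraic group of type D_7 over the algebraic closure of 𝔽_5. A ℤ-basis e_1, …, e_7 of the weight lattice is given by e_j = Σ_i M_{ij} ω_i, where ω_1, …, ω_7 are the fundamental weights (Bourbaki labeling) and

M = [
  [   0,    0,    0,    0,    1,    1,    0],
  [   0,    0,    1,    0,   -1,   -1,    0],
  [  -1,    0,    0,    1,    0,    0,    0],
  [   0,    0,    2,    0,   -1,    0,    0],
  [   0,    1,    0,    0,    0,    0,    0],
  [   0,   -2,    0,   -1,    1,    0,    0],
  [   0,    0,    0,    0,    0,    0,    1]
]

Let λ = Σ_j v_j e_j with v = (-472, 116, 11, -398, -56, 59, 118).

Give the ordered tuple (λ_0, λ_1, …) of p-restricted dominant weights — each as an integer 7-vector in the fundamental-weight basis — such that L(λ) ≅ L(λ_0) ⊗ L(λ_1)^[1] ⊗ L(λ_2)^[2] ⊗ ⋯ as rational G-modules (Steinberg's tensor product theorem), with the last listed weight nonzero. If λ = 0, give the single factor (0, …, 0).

((3, 3, 4, 3, 1, 0, 3), (0, 1, 4, 0, 3, 2, 3), (0, 0, 2, 3, 4, 4, 4))

Change of basis e → ω: c = M·v where v = (-472, 116, 11, -398, -56, 59, 118):
  c_1 = (0)·(-472) + 0·116 + 0·11 + (0)·(-398) + (1)·(-56) + 1·59 + 0·118 = 3
  c_2 = (0)·(-472) + 0·116 + 1·11 + (0)·(-398) + (-1)·(-56) + (-1)·(59) + 0·118 = 8
  c_3 = (-1)·(-472) + 0·116 + 0·11 + (1)·(-398) + (0)·(-56) + 0·59 + 0·118 = 74
  c_4 = (0)·(-472) + 0·116 + 2·11 + (0)·(-398) + (-1)·(-56) + 0·59 + 0·118 = 78
  c_5 = (0)·(-472) + 1·116 + 0·11 + (0)·(-398) + (0)·(-56) + 0·59 + 0·118 = 116
  c_6 = (0)·(-472) + (-2)·(116) + 0·11 + (-1)·(-398) + (1)·(-56) + 0·59 + 0·118 = 110
  c_7 = (0)·(-472) + 0·116 + 0·11 + (0)·(-398) + (0)·(-56) + 0·59 + 1·118 = 118
Base-5 expansion of each c_i:
  c_1 = 3 = 3·5^0
  c_2 = 8 = 3·5^0 + 1·5^1
  c_3 = 74 = 4·5^0 + 4·5^1 + 2·5^2
  c_4 = 78 = 3·5^0 + 0·5^1 + 3·5^2
  c_5 = 116 = 1·5^0 + 3·5^1 + 4·5^2
  c_6 = 110 = 0·5^0 + 2·5^1 + 4·5^2
  c_7 = 118 = 3·5^0 + 3·5^1 + 4·5^2
λ_0 = (3, 3, 4, 3, 1, 0, 3)
λ_1 = (0, 1, 4, 0, 3, 2, 3)
λ_2 = (0, 0, 2, 3, 4, 4, 4)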